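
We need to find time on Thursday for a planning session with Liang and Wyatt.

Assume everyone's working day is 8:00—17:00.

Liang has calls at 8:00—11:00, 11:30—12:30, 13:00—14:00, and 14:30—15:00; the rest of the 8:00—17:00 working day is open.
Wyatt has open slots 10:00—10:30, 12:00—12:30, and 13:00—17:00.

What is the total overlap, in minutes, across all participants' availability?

Liang free within 08:00–17:00: 11:00–11:30, 12:30–13:00, 14:00–14:30, 15:00–17:00.
Liang ∩ Wyatt: 14:00–14:30, 15:00–17:00.
Total common minutes: 30 + 120 = 150.

150 minutes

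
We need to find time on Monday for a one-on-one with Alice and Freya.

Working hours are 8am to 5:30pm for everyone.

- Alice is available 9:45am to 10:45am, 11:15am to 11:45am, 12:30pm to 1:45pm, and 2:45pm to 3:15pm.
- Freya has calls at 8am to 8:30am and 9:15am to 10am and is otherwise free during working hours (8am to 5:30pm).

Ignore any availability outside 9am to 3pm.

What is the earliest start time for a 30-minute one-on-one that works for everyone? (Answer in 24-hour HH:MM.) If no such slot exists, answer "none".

10:00

Freya free within 08:00–17:30: 08:30–09:15, 10:00–17:30.
Alice ∩ Freya: 10:00–10:45, 11:15–11:45, 12:30–13:45, 14:45–15:15.
Restricted to 09:00–15:00: 10:00–10:45, 11:15–11:45, 12:30–13:45, 14:45–15:00.
Windows ≥ 30 min: 10:00–10:45, 11:15–11:45, 12:30–13:45.
Earliest such window starts at 10:00.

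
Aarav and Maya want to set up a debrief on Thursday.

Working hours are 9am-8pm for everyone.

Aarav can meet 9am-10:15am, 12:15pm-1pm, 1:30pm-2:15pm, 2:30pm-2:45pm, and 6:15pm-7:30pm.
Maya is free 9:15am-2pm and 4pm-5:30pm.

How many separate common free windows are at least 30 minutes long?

3

Aarav ∩ Maya: 09:15–10:15, 12:15–13:00, 13:30–14:00.
Windows ≥ 30 min: 09:15–10:15, 12:15–13:00, 13:30–14:00.
That's 3 windows.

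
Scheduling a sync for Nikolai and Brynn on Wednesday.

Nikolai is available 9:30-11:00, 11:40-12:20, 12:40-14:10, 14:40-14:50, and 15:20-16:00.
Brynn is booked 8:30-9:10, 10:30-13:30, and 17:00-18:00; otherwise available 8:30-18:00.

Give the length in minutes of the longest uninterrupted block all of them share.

Brynn free within 08:30–18:00: 09:10–10:30, 13:30–17:00.
Nikolai ∩ Brynn: 09:30–10:30, 13:30–14:10, 14:40–14:50, 15:20–16:00.
Common window lengths: 60, 40, 10, 40 min; longest is 60.

60 minutes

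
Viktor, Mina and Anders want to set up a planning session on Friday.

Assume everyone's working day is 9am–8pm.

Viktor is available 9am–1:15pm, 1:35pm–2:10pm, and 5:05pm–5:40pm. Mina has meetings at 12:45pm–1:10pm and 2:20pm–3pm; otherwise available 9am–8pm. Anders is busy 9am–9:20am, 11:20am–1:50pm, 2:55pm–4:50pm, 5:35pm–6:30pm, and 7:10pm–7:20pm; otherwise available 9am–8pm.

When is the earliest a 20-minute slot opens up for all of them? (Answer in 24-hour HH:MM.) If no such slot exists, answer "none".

09:20

Mina free within 09:00–20:00: 09:00–12:45, 13:10–14:20, 15:00–20:00.
Anders free within 09:00–20:00: 09:20–11:20, 13:50–14:55, 16:50–17:35, 18:30–19:10, 19:20–20:00.
Viktor ∩ Mina: 09:00–12:45, 13:10–13:15, 13:35–14:10, 17:05–17:40.
Viktor ∩ Mina ∩ Anders: 09:20–11:20, 13:50–14:10, 17:05–17:35.
Windows ≥ 20 min: 09:20–11:20, 13:50–14:10, 17:05–17:35.
Earliest such window starts at 09:20.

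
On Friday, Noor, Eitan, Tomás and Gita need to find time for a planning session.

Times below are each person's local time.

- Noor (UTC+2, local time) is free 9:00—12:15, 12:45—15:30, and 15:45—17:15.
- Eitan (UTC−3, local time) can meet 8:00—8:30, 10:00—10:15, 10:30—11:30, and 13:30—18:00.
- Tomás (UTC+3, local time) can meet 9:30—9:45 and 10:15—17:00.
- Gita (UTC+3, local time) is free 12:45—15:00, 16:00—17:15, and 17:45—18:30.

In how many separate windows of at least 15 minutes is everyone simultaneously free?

3

Noor → UTC: 07:00–10:15, 10:45–13:30, 13:45–15:15.
Eitan → UTC: 11:00–11:30, 13:00–13:15, 13:30–14:30, 16:30–21:00.
Tomás → UTC: 06:30–06:45, 07:15–14:00.
Gita → UTC: 09:45–12:00, 13:00–14:15, 14:45–15:30.
Noor ∩ Eitan: 11:00–11:30, 13:00–13:15, 13:45–14:30.
Noor ∩ Eitan ∩ Tomás: 11:00–11:30, 13:00–13:15, 13:45–14:00.
Noor ∩ Eitan ∩ Tomás ∩ Gita: 11:00–11:30, 13:00–13:15, 13:45–14:00.
Windows ≥ 15 min: 11:00–11:30, 13:00–13:15, 13:45–14:00.
That's 3 windows.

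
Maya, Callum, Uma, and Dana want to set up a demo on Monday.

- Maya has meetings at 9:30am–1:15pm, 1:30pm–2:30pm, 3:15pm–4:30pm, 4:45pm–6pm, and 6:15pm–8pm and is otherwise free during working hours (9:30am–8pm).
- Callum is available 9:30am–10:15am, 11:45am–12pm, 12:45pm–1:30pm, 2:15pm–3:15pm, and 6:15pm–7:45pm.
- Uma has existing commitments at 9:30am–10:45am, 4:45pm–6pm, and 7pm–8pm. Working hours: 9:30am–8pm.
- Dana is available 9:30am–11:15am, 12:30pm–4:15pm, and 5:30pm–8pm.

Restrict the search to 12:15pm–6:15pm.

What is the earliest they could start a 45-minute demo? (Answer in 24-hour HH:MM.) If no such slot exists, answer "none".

Maya free within 09:30–20:00: 13:15–13:30, 14:30–15:15, 16:30–16:45, 18:00–18:15.
Uma free within 09:30–20:00: 10:45–16:45, 18:00–19:00.
Maya ∩ Callum: 13:15–13:30, 14:30–15:15.
Maya ∩ Callum ∩ Uma: 13:15–13:30, 14:30–15:15.
Maya ∩ Callum ∩ Uma ∩ Dana: 13:15–13:30, 14:30–15:15.
Restricted to 12:15–18:15: 13:15–13:30, 14:30–15:15.
Windows ≥ 45 min: 14:30–15:15.
Earliest such window starts at 14:30.

14:30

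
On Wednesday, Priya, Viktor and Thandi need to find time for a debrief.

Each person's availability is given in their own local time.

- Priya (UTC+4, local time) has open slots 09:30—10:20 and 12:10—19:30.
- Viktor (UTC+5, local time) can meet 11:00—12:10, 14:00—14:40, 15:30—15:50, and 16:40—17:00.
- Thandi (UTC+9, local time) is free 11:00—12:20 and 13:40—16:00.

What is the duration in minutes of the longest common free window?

20 minutes

Priya → UTC: 05:30–06:20, 08:10–15:30.
Viktor → UTC: 06:00–07:10, 09:00–09:40, 10:30–10:50, 11:40–12:00.
Thandi → UTC: 02:00–03:20, 04:40–07:00.
Priya ∩ Viktor: 06:00–06:20, 09:00–09:40, 10:30–10:50, 11:40–12:00.
Priya ∩ Viktor ∩ Thandi: 06:00–06:20.
Single common window of 20 minutes.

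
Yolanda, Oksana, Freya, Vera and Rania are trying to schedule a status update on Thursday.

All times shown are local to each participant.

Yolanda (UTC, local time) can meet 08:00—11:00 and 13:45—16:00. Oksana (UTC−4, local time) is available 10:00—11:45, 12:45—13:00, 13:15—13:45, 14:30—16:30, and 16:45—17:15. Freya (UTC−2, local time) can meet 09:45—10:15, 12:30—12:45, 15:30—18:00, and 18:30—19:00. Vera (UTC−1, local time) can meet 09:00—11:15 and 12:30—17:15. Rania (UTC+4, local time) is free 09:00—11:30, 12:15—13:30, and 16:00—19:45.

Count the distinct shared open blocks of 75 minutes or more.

0

Yolanda → UTC: 08:00–11:00, 13:45–16:00.
Oksana → UTC: 14:00–15:45, 16:45–17:00, 17:15–17:45, 18:30–20:30, 20:45–21:15.
Freya → UTC: 11:45–12:15, 14:30–14:45, 17:30–20:00, 20:30–21:00.
Vera → UTC: 10:00–12:15, 13:30–18:15.
Rania → UTC: 05:00–07:30, 08:15–09:30, 12:00–15:45.
Yolanda ∩ Oksana: 14:00–15:45.
Yolanda ∩ Oksana ∩ Freya: 14:30–14:45.
Yolanda ∩ Oksana ∩ Freya ∩ Vera: 14:30–14:45.
Yolanda ∩ Oksana ∩ Freya ∩ Vera ∩ Rania: 14:30–14:45.
Windows ≥ 75 min: (none).
That's 0 windows.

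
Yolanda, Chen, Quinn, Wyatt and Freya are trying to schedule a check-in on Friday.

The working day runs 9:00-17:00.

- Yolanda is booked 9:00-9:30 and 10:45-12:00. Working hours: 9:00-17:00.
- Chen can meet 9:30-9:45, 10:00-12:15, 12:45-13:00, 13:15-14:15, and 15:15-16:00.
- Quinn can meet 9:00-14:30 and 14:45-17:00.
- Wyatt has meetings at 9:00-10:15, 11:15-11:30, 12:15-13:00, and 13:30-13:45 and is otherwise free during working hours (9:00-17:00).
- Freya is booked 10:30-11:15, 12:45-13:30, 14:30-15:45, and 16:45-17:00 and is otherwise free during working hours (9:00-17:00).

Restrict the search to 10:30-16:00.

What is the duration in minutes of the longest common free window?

Yolanda free within 09:00–17:00: 09:30–10:45, 12:00–17:00.
Wyatt free within 09:00–17:00: 10:15–11:15, 11:30–12:15, 13:00–13:30, 13:45–17:00.
Freya free within 09:00–17:00: 09:00–10:30, 11:15–12:45, 13:30–14:30, 15:45–16:45.
Yolanda ∩ Chen: 09:30–09:45, 10:00–10:45, 12:00–12:15, 12:45–13:00, 13:15–14:15, 15:15–16:00.
Yolanda ∩ Chen ∩ Quinn: 09:30–09:45, 10:00–10:45, 12:00–12:15, 12:45–13:00, 13:15–14:15, 15:15–16:00.
Yolanda ∩ Chen ∩ Quinn ∩ Wyatt: 10:15–10:45, 12:00–12:15, 13:15–13:30, 13:45–14:15, 15:15–16:00.
Yolanda ∩ Chen ∩ Quinn ∩ Wyatt ∩ Freya: 10:15–10:30, 12:00–12:15, 13:45–14:15, 15:45–16:00.
Restricted to 10:30–16:00: 12:00–12:15, 13:45–14:15, 15:45–16:00.
Common window lengths: 15, 30, 15 min; longest is 30.

30 minutes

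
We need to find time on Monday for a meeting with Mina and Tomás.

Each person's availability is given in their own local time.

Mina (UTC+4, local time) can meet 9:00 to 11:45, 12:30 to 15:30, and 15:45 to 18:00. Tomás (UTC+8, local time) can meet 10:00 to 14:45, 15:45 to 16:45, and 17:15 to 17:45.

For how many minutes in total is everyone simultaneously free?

150 minutes

Mina → UTC: 05:00–07:45, 08:30–11:30, 11:45–14:00.
Tomás → UTC: 02:00–06:45, 07:45–08:45, 09:15–09:45.
Mina ∩ Tomás: 05:00–06:45, 08:30–08:45, 09:15–09:45.
Total common minutes: 105 + 15 + 30 = 150.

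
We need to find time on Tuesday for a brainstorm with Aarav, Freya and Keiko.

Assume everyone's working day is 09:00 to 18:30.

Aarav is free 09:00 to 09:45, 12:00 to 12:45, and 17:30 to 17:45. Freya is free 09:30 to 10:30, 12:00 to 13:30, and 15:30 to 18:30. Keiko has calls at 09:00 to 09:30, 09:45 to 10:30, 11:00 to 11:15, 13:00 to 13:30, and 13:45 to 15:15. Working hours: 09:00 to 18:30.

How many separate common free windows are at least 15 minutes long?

Keiko free within 09:00–18:30: 09:30–09:45, 10:30–11:00, 11:15–13:00, 13:30–13:45, 15:15–18:30.
Aarav ∩ Freya: 09:30–09:45, 12:00–12:45, 17:30–17:45.
Aarav ∩ Freya ∩ Keiko: 09:30–09:45, 12:00–12:45, 17:30–17:45.
Windows ≥ 15 min: 09:30–09:45, 12:00–12:45, 17:30–17:45.
That's 3 windows.

3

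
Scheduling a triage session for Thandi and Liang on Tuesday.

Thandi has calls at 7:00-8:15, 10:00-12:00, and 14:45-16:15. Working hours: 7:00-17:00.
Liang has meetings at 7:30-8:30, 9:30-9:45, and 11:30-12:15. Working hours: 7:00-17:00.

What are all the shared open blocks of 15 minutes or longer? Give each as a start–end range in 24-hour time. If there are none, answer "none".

Thandi free within 07:00–17:00: 08:15–10:00, 12:00–14:45, 16:15–17:00.
Liang free within 07:00–17:00: 07:00–07:30, 08:30–09:30, 09:45–11:30, 12:15–17:00.
Thandi ∩ Liang: 08:30–09:30, 09:45–10:00, 12:15–14:45, 16:15–17:00.
Windows ≥ 15 min: 08:30–09:30, 09:45–10:00, 12:15–14:45, 16:15–17:00.

08:30–09:30, 09:45–10:00, 12:15–14:45, 16:15–17:00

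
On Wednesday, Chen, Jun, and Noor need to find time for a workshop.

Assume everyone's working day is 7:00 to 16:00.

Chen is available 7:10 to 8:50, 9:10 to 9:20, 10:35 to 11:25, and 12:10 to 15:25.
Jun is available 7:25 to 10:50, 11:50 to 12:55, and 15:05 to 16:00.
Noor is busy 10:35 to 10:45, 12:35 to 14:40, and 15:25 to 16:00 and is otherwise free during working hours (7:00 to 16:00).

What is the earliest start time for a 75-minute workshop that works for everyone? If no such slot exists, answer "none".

Noor free within 07:00–16:00: 07:00–10:35, 10:45–12:35, 14:40–15:25.
Chen ∩ Jun: 07:25–08:50, 09:10–09:20, 10:35–10:50, 12:10–12:55, 15:05–15:25.
Chen ∩ Jun ∩ Noor: 07:25–08:50, 09:10–09:20, 10:45–10:50, 12:10–12:35, 15:05–15:25.
Windows ≥ 75 min: 07:25–08:50.
Earliest such window starts at 07:25.

07:25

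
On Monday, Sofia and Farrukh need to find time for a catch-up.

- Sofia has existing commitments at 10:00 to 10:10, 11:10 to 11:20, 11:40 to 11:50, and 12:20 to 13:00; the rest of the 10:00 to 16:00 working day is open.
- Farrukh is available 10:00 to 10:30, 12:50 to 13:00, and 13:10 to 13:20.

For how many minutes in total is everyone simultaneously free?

Sofia free within 10:00–16:00: 10:10–11:10, 11:20–11:40, 11:50–12:20, 13:00–16:00.
Sofia ∩ Farrukh: 10:10–10:30, 13:10–13:20.
Total common minutes: 20 + 10 = 30.

30 minutes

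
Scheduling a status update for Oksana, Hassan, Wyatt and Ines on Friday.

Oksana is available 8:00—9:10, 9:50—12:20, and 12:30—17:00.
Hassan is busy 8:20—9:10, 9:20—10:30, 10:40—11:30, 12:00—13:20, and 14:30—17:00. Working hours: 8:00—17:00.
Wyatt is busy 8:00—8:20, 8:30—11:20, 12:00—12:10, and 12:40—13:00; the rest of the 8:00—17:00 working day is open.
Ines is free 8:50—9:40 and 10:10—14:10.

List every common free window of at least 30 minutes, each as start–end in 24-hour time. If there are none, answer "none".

Hassan free within 08:00–17:00: 08:00–08:20, 09:10–09:20, 10:30–10:40, 11:30–12:00, 13:20–14:30.
Wyatt free within 08:00–17:00: 08:20–08:30, 11:20–12:00, 12:10–12:40, 13:00–17:00.
Oksana ∩ Hassan: 08:00–08:20, 10:30–10:40, 11:30–12:00, 13:20–14:30.
Oksana ∩ Hassan ∩ Wyatt: 11:30–12:00, 13:20–14:30.
Oksana ∩ Hassan ∩ Wyatt ∩ Ines: 11:30–12:00, 13:20–14:10.
Windows ≥ 30 min: 11:30–12:00, 13:20–14:10.

11:30–12:00, 13:20–14:10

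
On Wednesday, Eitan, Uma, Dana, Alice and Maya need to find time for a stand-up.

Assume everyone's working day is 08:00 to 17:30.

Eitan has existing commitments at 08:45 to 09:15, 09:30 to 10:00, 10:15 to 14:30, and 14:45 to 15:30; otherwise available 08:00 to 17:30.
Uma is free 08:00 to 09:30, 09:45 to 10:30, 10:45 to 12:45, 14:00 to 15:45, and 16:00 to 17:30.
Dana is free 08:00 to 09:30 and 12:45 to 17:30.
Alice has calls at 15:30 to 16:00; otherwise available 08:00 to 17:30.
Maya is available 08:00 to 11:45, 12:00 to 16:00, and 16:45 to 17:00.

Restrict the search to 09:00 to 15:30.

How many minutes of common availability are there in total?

Eitan free within 08:00–17:30: 08:00–08:45, 09:15–09:30, 10:00–10:15, 14:30–14:45, 15:30–17:30.
Alice free within 08:00–17:30: 08:00–15:30, 16:00–17:30.
Eitan ∩ Uma: 08:00–08:45, 09:15–09:30, 10:00–10:15, 14:30–14:45, 15:30–15:45, 16:00–17:30.
Eitan ∩ Uma ∩ Dana: 08:00–08:45, 09:15–09:30, 14:30–14:45, 15:30–15:45, 16:00–17:30.
Eitan ∩ Uma ∩ Dana ∩ Alice: 08:00–08:45, 09:15–09:30, 14:30–14:45, 16:00–17:30.
Eitan ∩ Uma ∩ Dana ∩ Alice ∩ Maya: 08:00–08:45, 09:15–09:30, 14:30–14:45, 16:45–17:00.
Restricted to 09:00–15:30: 09:15–09:30, 14:30–14:45.
Total common minutes: 15 + 15 = 30.

30 minutes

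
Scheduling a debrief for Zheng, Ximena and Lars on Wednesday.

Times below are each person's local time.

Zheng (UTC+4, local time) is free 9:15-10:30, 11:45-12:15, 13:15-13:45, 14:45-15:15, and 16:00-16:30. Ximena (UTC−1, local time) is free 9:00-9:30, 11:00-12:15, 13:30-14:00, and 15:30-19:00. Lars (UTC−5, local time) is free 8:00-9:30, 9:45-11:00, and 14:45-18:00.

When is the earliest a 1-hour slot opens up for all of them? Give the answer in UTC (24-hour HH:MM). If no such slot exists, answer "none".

none

Zheng → UTC: 05:15–06:30, 07:45–08:15, 09:15–09:45, 10:45–11:15, 12:00–12:30.
Ximena → UTC: 10:00–10:30, 12:00–13:15, 14:30–15:00, 16:30–20:00.
Lars → UTC: 13:00–14:30, 14:45–16:00, 19:45–23:00.
Zheng ∩ Ximena: 12:00–12:30.
Zheng ∩ Ximena ∩ Lars: (none).
Windows ≥ 60 min: (none).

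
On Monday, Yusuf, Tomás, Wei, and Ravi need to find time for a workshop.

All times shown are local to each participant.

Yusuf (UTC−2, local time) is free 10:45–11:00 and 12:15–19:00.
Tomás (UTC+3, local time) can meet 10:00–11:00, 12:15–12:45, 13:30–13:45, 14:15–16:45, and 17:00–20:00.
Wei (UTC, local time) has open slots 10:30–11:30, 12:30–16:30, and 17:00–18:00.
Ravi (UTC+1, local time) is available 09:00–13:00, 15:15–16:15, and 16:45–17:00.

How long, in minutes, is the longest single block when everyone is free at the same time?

Yusuf → UTC: 12:45–13:00, 14:15–21:00.
Tomás → UTC: 07:00–08:00, 09:15–09:45, 10:30–10:45, 11:15–13:45, 14:00–17:00.
Wei → UTC: 10:30–11:30, 12:30–16:30, 17:00–18:00.
Ravi → UTC: 08:00–12:00, 14:15–15:15, 15:45–16:00.
Yusuf ∩ Tomás: 12:45–13:00, 14:15–17:00.
Yusuf ∩ Tomás ∩ Wei: 12:45–13:00, 14:15–16:30.
Yusuf ∩ Tomás ∩ Wei ∩ Ravi: 14:15–15:15, 15:45–16:00.
Common window lengths: 60, 15 min; longest is 60.

60 minutes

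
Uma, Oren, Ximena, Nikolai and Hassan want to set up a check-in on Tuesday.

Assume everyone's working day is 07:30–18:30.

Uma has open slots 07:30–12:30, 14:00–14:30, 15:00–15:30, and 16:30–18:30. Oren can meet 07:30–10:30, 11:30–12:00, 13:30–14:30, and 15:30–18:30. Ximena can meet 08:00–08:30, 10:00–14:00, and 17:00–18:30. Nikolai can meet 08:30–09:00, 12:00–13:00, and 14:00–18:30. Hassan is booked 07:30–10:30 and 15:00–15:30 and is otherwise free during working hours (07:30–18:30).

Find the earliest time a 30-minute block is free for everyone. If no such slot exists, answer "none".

Hassan free within 07:30–18:30: 10:30–15:00, 15:30–18:30.
Uma ∩ Oren: 07:30–10:30, 11:30–12:00, 14:00–14:30, 16:30–18:30.
Uma ∩ Oren ∩ Ximena: 08:00–08:30, 10:00–10:30, 11:30–12:00, 17:00–18:30.
Uma ∩ Oren ∩ Ximena ∩ Nikolai: 17:00–18:30.
Uma ∩ Oren ∩ Ximena ∩ Nikolai ∩ Hassan: 17:00–18:30.
Windows ≥ 30 min: 17:00–18:30.
Earliest such window starts at 17:00.

17:00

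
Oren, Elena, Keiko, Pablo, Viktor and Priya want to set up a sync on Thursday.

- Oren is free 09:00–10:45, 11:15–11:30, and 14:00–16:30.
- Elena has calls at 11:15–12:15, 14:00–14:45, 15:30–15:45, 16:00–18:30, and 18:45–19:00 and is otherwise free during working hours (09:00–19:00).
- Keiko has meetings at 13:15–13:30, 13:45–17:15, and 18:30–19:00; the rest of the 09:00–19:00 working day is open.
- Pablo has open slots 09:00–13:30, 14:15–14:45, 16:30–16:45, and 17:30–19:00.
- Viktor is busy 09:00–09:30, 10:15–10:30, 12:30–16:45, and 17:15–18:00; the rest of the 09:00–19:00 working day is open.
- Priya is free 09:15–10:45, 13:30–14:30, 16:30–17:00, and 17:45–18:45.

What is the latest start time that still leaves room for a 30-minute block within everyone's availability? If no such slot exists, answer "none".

09:45

Elena free within 09:00–19:00: 09:00–11:15, 12:15–14:00, 14:45–15:30, 15:45–16:00, 18:30–18:45.
Keiko free within 09:00–19:00: 09:00–13:15, 13:30–13:45, 17:15–18:30.
Viktor free within 09:00–19:00: 09:30–10:15, 10:30–12:30, 16:45–17:15, 18:00–19:00.
Oren ∩ Elena: 09:00–10:45, 14:45–15:30, 15:45–16:00.
Oren ∩ Elena ∩ Keiko: 09:00–10:45.
Oren ∩ Elena ∩ Keiko ∩ Pablo: 09:00–10:45.
Oren ∩ Elena ∩ Keiko ∩ Pablo ∩ Viktor: 09:30–10:15, 10:30–10:45.
Oren ∩ Elena ∩ Keiko ∩ Pablo ∩ Viktor ∩ Priya: 09:30–10:15, 10:30–10:45.
Windows ≥ 30 min: 09:30–10:15.
Latest start in the last window 09:30–10:15 is 10:15 − 30 min = 09:45.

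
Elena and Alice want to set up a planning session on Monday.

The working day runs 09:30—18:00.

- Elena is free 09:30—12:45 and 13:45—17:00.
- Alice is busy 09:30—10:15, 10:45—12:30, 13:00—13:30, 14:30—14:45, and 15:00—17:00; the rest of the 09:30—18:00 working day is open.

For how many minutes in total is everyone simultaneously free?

Alice free within 09:30–18:00: 10:15–10:45, 12:30–13:00, 13:30–14:30, 14:45–15:00, 17:00–18:00.
Elena ∩ Alice: 10:15–10:45, 12:30–12:45, 13:45–14:30, 14:45–15:00.
Total common minutes: 30 + 15 + 45 + 15 = 105.

105 minutes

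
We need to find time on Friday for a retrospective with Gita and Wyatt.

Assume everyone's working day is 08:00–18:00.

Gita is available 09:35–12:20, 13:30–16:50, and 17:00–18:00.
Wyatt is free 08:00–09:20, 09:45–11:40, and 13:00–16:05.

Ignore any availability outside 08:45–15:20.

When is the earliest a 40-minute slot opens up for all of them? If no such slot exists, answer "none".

09:45

Gita ∩ Wyatt: 09:45–11:40, 13:30–16:05.
Restricted to 08:45–15:20: 09:45–11:40, 13:30–15:20.
Windows ≥ 40 min: 09:45–11:40, 13:30–15:20.
Earliest such window starts at 09:45.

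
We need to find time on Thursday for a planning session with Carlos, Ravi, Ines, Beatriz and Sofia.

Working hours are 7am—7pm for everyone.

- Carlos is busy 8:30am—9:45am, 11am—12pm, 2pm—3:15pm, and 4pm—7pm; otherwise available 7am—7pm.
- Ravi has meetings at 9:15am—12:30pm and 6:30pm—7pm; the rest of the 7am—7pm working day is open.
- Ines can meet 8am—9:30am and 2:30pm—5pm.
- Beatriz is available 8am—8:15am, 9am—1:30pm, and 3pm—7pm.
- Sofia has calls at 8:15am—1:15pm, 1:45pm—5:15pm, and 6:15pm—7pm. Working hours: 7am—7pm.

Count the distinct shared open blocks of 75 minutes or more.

Carlos free within 07:00–19:00: 07:00–08:30, 09:45–11:00, 12:00–14:00, 15:15–16:00.
Ravi free within 07:00–19:00: 07:00–09:15, 12:30–18:30.
Sofia free within 07:00–19:00: 07:00–08:15, 13:15–13:45, 17:15–18:15.
Carlos ∩ Ravi: 07:00–08:30, 12:30–14:00, 15:15–16:00.
Carlos ∩ Ravi ∩ Ines: 08:00–08:30, 15:15–16:00.
Carlos ∩ Ravi ∩ Ines ∩ Beatriz: 08:00–08:15, 15:15–16:00.
Carlos ∩ Ravi ∩ Ines ∩ Beatriz ∩ Sofia: 08:00–08:15.
Windows ≥ 75 min: (none).
That's 0 windows.

0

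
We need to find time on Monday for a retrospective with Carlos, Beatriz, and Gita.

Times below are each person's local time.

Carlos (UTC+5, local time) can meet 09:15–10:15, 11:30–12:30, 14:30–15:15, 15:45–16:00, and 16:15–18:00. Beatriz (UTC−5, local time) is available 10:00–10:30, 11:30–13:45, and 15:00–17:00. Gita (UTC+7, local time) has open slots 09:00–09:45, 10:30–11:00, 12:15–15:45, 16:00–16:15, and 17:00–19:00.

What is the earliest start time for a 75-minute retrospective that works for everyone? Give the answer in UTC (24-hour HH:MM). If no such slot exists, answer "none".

Carlos → UTC: 04:15–05:15, 06:30–07:30, 09:30–10:15, 10:45–11:00, 11:15–13:00.
Beatriz → UTC: 15:00–15:30, 16:30–18:45, 20:00–22:00.
Gita → UTC: 02:00–02:45, 03:30–04:00, 05:15–08:45, 09:00–09:15, 10:00–12:00.
Carlos ∩ Beatriz: (none).
Carlos ∩ Beatriz ∩ Gita: (none).
Windows ≥ 75 min: (none).

none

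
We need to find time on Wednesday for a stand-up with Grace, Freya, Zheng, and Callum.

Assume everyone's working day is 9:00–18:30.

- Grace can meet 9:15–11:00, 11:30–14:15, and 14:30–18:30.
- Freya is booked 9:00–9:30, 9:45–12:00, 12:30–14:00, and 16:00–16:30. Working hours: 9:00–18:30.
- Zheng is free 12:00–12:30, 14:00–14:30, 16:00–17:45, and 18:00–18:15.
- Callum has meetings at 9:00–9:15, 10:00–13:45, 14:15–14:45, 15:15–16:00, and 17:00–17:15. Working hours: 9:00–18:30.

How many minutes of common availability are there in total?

Freya free within 09:00–18:30: 09:30–09:45, 12:00–12:30, 14:00–16:00, 16:30–18:30.
Callum free within 09:00–18:30: 09:15–10:00, 13:45–14:15, 14:45–15:15, 16:00–17:00, 17:15–18:30.
Grace ∩ Freya: 09:30–09:45, 12:00–12:30, 14:00–14:15, 14:30–16:00, 16:30–18:30.
Grace ∩ Freya ∩ Zheng: 12:00–12:30, 14:00–14:15, 16:30–17:45, 18:00–18:15.
Grace ∩ Freya ∩ Zheng ∩ Callum: 14:00–14:15, 16:30–17:00, 17:15–17:45, 18:00–18:15.
Total common minutes: 15 + 30 + 30 + 15 = 90.

90 minutes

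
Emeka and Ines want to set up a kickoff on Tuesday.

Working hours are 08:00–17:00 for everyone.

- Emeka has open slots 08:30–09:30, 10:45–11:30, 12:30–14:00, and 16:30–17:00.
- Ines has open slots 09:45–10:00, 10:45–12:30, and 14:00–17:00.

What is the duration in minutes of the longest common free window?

Emeka ∩ Ines: 10:45–11:30, 16:30–17:00.
Common window lengths: 45, 30 min; longest is 45.

45 minutes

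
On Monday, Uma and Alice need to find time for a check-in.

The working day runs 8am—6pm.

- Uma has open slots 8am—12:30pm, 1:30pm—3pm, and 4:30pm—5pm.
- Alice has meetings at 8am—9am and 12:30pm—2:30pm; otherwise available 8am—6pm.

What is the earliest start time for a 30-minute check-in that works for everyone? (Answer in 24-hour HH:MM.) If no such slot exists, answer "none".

09:00

Alice free within 08:00–18:00: 09:00–12:30, 14:30–18:00.
Uma ∩ Alice: 09:00–12:30, 14:30–15:00, 16:30–17:00.
Windows ≥ 30 min: 09:00–12:30, 14:30–15:00, 16:30–17:00.
Earliest such window starts at 09:00.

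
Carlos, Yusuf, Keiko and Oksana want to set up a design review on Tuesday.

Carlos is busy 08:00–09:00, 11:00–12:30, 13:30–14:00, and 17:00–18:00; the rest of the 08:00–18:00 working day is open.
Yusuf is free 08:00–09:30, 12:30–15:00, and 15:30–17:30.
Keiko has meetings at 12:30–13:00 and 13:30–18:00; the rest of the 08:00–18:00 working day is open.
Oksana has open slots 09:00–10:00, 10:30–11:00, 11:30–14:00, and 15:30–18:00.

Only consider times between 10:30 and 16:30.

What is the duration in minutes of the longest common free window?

30 minutes

Carlos free within 08:00–18:00: 09:00–11:00, 12:30–13:30, 14:00–17:00.
Keiko free within 08:00–18:00: 08:00–12:30, 13:00–13:30.
Carlos ∩ Yusuf: 09:00–09:30, 12:30–13:30, 14:00–15:00, 15:30–17:00.
Carlos ∩ Yusuf ∩ Keiko: 09:00–09:30, 13:00–13:30.
Carlos ∩ Yusuf ∩ Keiko ∩ Oksana: 09:00–09:30, 13:00–13:30.
Restricted to 10:30–16:30: 13:00–13:30.
Single common window of 30 minutes.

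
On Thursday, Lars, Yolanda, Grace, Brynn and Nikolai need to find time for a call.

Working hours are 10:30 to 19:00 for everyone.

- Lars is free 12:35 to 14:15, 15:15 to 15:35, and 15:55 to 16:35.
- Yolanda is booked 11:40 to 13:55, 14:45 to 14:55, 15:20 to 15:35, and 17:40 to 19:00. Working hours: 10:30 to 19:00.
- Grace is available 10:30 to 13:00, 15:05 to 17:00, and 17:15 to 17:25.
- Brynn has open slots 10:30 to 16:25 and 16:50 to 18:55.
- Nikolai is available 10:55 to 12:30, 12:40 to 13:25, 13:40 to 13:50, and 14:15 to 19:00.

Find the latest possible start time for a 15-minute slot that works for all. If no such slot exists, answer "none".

16:10

Yolanda free within 10:30–19:00: 10:30–11:40, 13:55–14:45, 14:55–15:20, 15:35–17:40.
Lars ∩ Yolanda: 13:55–14:15, 15:15–15:20, 15:55–16:35.
Lars ∩ Yolanda ∩ Grace: 15:15–15:20, 15:55–16:35.
Lars ∩ Yolanda ∩ Grace ∩ Brynn: 15:15–15:20, 15:55–16:25.
Lars ∩ Yolanda ∩ Grace ∩ Brynn ∩ Nikolai: 15:15–15:20, 15:55–16:25.
Windows ≥ 15 min: 15:55–16:25.
Latest start in the last window 15:55–16:25 is 16:25 − 15 min = 16:10.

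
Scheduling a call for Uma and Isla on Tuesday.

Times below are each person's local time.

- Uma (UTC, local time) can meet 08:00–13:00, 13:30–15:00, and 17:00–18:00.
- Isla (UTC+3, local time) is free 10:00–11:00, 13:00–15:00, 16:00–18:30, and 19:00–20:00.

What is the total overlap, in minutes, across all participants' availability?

Uma → UTC: 08:00–13:00, 13:30–15:00, 17:00–18:00.
Isla → UTC: 07:00–08:00, 10:00–12:00, 13:00–15:30, 16:00–17:00.
Uma ∩ Isla: 10:00–12:00, 13:30–15:00.
Total common minutes: 120 + 90 = 210.

210 minutes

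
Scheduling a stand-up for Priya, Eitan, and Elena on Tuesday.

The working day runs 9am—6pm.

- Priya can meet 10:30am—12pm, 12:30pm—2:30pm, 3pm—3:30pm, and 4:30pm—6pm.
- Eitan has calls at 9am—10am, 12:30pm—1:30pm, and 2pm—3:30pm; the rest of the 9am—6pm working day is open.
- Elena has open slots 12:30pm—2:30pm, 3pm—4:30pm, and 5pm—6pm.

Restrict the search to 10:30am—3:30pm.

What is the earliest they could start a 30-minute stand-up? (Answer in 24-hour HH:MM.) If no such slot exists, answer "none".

13:30

Eitan free within 09:00–18:00: 10:00–12:30, 13:30–14:00, 15:30–18:00.
Priya ∩ Eitan: 10:30–12:00, 13:30–14:00, 16:30–18:00.
Priya ∩ Eitan ∩ Elena: 13:30–14:00, 17:00–18:00.
Restricted to 10:30–15:30: 13:30–14:00.
Windows ≥ 30 min: 13:30–14:00.
Earliest such window starts at 13:30.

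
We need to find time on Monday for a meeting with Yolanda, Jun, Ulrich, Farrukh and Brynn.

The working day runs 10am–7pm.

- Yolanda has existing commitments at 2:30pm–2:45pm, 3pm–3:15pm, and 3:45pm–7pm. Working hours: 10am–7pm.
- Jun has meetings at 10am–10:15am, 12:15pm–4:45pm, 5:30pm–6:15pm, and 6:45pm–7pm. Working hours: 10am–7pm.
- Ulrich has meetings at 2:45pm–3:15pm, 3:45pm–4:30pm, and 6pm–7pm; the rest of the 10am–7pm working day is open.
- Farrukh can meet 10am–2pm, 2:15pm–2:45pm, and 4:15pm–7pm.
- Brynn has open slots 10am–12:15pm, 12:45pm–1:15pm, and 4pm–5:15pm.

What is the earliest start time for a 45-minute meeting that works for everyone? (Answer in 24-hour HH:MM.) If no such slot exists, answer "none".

10:15

Yolanda free within 10:00–19:00: 10:00–14:30, 14:45–15:00, 15:15–15:45.
Jun free within 10:00–19:00: 10:15–12:15, 16:45–17:30, 18:15–18:45.
Ulrich free within 10:00–19:00: 10:00–14:45, 15:15–15:45, 16:30–18:00.
Yolanda ∩ Jun: 10:15–12:15.
Yolanda ∩ Jun ∩ Ulrich: 10:15–12:15.
Yolanda ∩ Jun ∩ Ulrich ∩ Farrukh: 10:15–12:15.
Yolanda ∩ Jun ∩ Ulrich ∩ Farrukh ∩ Brynn: 10:15–12:15.
Windows ≥ 45 min: 10:15–12:15.
Earliest such window starts at 10:15.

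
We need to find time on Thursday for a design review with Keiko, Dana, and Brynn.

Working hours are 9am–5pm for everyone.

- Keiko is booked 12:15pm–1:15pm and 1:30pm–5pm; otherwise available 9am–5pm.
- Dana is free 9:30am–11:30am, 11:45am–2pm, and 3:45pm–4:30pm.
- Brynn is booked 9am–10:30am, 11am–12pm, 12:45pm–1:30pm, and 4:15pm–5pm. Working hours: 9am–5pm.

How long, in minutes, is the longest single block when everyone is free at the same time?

Keiko free within 09:00–17:00: 09:00–12:15, 13:15–13:30.
Brynn free within 09:00–17:00: 10:30–11:00, 12:00–12:45, 13:30–16:15.
Keiko ∩ Dana: 09:30–11:30, 11:45–12:15, 13:15–13:30.
Keiko ∩ Dana ∩ Brynn: 10:30–11:00, 12:00–12:15.
Common window lengths: 30, 15 min; longest is 30.

30 minutes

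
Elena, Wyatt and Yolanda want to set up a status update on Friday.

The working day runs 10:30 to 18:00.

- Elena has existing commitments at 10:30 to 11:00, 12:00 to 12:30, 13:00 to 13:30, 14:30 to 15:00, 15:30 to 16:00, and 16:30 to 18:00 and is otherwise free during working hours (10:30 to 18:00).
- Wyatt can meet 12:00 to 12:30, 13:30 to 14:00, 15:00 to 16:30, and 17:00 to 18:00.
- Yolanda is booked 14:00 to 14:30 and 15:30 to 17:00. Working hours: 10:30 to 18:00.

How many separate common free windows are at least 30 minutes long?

Elena free within 10:30–18:00: 11:00–12:00, 12:30–13:00, 13:30–14:30, 15:00–15:30, 16:00–16:30.
Yolanda free within 10:30–18:00: 10:30–14:00, 14:30–15:30, 17:00–18:00.
Elena ∩ Wyatt: 13:30–14:00, 15:00–15:30, 16:00–16:30.
Elena ∩ Wyatt ∩ Yolanda: 13:30–14:00, 15:00–15:30.
Windows ≥ 30 min: 13:30–14:00, 15:00–15:30.
That's 2 windows.

2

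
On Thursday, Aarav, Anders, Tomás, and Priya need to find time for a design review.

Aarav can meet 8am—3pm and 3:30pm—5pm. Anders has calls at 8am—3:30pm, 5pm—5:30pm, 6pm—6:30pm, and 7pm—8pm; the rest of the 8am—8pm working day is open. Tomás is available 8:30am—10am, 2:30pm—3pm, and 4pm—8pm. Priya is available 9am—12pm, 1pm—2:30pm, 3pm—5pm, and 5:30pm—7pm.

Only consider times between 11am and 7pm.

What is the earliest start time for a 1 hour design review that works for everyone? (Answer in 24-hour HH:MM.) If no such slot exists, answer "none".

16:00

Anders free within 08:00–20:00: 15:30–17:00, 17:30–18:00, 18:30–19:00.
Aarav ∩ Anders: 15:30–17:00.
Aarav ∩ Anders ∩ Tomás: 16:00–17:00.
Aarav ∩ Anders ∩ Tomás ∩ Priya: 16:00–17:00.
Restricted to 11:00–19:00: 16:00–17:00.
Windows ≥ 60 min: 16:00–17:00.
Earliest such window starts at 16:00.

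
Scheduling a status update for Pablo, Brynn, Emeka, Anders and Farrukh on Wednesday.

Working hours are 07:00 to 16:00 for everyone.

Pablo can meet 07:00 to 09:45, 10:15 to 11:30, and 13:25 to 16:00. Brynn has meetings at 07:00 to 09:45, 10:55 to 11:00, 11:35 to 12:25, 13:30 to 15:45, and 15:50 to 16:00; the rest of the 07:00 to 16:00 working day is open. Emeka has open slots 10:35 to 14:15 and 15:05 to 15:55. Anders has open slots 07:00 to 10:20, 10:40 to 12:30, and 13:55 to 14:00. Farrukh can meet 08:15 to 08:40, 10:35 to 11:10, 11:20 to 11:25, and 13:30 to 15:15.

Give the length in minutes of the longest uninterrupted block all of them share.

15 minutes

Brynn free within 07:00–16:00: 09:45–10:55, 11:00–11:35, 12:25–13:30, 15:45–15:50.
Pablo ∩ Brynn: 10:15–10:55, 11:00–11:30, 13:25–13:30, 15:45–15:50.
Pablo ∩ Brynn ∩ Emeka: 10:35–10:55, 11:00–11:30, 13:25–13:30, 15:45–15:50.
Pablo ∩ Brynn ∩ Emeka ∩ Anders: 10:40–10:55, 11:00–11:30.
Pablo ∩ Brynn ∩ Emeka ∩ Anders ∩ Farrukh: 10:40–10:55, 11:00–11:10, 11:20–11:25.
Common window lengths: 15, 10, 5 min; longest is 15.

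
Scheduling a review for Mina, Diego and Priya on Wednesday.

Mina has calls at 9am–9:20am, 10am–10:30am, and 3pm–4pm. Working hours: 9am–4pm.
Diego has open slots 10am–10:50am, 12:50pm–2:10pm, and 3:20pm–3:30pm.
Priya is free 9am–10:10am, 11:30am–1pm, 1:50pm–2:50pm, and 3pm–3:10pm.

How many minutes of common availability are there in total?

30 minutes

Mina free within 09:00–16:00: 09:20–10:00, 10:30–15:00.
Mina ∩ Diego: 10:30–10:50, 12:50–14:10.
Mina ∩ Diego ∩ Priya: 12:50–13:00, 13:50–14:10.
Total common minutes: 10 + 20 = 30.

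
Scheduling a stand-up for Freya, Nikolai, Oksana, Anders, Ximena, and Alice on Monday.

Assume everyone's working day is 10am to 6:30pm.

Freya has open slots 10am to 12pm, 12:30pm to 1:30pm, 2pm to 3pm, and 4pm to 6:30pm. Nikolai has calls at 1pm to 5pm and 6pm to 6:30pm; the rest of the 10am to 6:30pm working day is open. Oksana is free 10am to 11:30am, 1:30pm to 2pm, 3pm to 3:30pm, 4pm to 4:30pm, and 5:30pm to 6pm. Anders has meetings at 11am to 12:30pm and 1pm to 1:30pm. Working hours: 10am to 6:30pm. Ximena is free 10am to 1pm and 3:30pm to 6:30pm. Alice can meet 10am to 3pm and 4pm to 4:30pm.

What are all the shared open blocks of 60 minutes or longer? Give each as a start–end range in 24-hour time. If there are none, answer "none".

Nikolai free within 10:00–18:30: 10:00–13:00, 17:00–18:00.
Anders free within 10:00–18:30: 10:00–11:00, 12:30–13:00, 13:30–18:30.
Freya ∩ Nikolai: 10:00–12:00, 12:30–13:00, 17:00–18:00.
Freya ∩ Nikolai ∩ Oksana: 10:00–11:30, 17:30–18:00.
Freya ∩ Nikolai ∩ Oksana ∩ Anders: 10:00–11:00, 17:30–18:00.
Freya ∩ Nikolai ∩ Oksana ∩ Anders ∩ Ximena: 10:00–11:00, 17:30–18:00.
Freya ∩ Nikolai ∩ Oksana ∩ Anders ∩ Ximena ∩ Alice: 10:00–11:00.
Windows ≥ 60 min: 10:00–11:00.

10:00–11:00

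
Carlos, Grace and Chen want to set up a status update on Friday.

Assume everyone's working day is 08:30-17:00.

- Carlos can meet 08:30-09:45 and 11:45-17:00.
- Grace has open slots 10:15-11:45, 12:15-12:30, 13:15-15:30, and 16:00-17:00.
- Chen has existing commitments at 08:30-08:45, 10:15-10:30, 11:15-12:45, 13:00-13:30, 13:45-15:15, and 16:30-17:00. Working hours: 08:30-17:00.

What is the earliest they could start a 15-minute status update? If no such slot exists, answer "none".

13:30

Chen free within 08:30–17:00: 08:45–10:15, 10:30–11:15, 12:45–13:00, 13:30–13:45, 15:15–16:30.
Carlos ∩ Grace: 12:15–12:30, 13:15–15:30, 16:00–17:00.
Carlos ∩ Grace ∩ Chen: 13:30–13:45, 15:15–15:30, 16:00–16:30.
Windows ≥ 15 min: 13:30–13:45, 15:15–15:30, 16:00–16:30.
Earliest such window starts at 13:30.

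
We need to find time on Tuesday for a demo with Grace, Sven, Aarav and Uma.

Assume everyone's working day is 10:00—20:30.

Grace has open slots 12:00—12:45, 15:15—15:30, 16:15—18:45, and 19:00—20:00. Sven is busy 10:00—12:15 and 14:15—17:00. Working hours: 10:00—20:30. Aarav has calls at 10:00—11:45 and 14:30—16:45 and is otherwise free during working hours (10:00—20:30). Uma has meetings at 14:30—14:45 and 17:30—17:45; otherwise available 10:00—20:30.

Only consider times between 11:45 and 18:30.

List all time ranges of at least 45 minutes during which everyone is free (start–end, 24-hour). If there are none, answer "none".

Sven free within 10:00–20:30: 12:15–14:15, 17:00–20:30.
Aarav free within 10:00–20:30: 11:45–14:30, 16:45–20:30.
Uma free within 10:00–20:30: 10:00–14:30, 14:45–17:30, 17:45–20:30.
Grace ∩ Sven: 12:15–12:45, 17:00–18:45, 19:00–20:00.
Grace ∩ Sven ∩ Aarav: 12:15–12:45, 17:00–18:45, 19:00–20:00.
Grace ∩ Sven ∩ Aarav ∩ Uma: 12:15–12:45, 17:00–17:30, 17:45–18:45, 19:00–20:00.
Restricted to 11:45–18:30: 12:15–12:45, 17:00–17:30, 17:45–18:30.
Windows ≥ 45 min: 17:45–18:30.

17:45–18:30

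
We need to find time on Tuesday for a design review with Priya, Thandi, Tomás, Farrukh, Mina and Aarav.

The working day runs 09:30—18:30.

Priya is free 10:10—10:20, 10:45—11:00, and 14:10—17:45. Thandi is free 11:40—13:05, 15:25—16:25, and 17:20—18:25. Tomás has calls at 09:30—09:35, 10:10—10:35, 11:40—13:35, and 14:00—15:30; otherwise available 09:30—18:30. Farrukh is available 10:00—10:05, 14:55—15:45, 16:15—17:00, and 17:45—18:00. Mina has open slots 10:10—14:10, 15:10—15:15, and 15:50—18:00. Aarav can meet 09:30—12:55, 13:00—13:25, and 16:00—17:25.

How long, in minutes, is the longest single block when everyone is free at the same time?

Tomás free within 09:30–18:30: 09:35–10:10, 10:35–11:40, 13:35–14:00, 15:30–18:30.
Priya ∩ Thandi: 15:25–16:25, 17:20–17:45.
Priya ∩ Thandi ∩ Tomás: 15:30–16:25, 17:20–17:45.
Priya ∩ Thandi ∩ Tomás ∩ Farrukh: 15:30–15:45, 16:15–16:25.
Priya ∩ Thandi ∩ Tomás ∩ Farrukh ∩ Mina: 16:15–16:25.
Priya ∩ Thandi ∩ Tomás ∩ Farrukh ∩ Mina ∩ Aarav: 16:15–16:25.
Single common window of 10 minutes.

10 minutes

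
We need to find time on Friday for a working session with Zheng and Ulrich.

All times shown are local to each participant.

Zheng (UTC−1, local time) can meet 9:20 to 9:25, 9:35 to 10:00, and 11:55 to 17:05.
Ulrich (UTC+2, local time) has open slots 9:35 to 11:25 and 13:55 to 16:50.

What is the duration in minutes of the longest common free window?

115 minutes

Zheng → UTC: 10:20–10:25, 10:35–11:00, 12:55–18:05.
Ulrich → UTC: 07:35–09:25, 11:55–14:50.
Zheng ∩ Ulrich: 12:55–14:50.
Single common window of 115 minutes.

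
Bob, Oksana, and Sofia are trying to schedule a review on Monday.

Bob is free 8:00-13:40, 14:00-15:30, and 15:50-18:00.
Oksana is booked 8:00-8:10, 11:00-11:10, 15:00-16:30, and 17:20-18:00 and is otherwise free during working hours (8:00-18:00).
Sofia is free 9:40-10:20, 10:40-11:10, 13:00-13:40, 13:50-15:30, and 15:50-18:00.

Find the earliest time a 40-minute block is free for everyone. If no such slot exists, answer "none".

Oksana free within 08:00–18:00: 08:10–11:00, 11:10–15:00, 16:30–17:20.
Bob ∩ Oksana: 08:10–11:00, 11:10–13:40, 14:00–15:00, 16:30–17:20.
Bob ∩ Oksana ∩ Sofia: 09:40–10:20, 10:40–11:00, 13:00–13:40, 14:00–15:00, 16:30–17:20.
Windows ≥ 40 min: 09:40–10:20, 13:00–13:40, 14:00–15:00, 16:30–17:20.
Earliest such window starts at 09:40.

09:40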